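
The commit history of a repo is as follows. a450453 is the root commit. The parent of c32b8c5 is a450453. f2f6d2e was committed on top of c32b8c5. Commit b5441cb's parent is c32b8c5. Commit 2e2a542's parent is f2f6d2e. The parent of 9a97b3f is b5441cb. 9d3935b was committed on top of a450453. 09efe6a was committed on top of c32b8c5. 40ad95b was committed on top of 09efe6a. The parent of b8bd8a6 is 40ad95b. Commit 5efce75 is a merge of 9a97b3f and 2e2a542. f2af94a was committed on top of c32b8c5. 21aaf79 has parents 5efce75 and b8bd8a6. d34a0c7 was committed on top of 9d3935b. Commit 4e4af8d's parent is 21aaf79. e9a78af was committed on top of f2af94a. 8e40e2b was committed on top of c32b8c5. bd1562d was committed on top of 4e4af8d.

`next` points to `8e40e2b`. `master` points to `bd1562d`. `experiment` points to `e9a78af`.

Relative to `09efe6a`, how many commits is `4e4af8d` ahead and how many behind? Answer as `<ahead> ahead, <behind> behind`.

Reachable from 4e4af8d: {09efe6a, 21aaf79, 2e2a542, 40ad95b, 4e4af8d, 5efce75, 9a97b3f, a450453, b5441cb, b8bd8a6, c32b8c5, f2f6d2e}.
Reachable from 09efe6a: {09efe6a, a450453, c32b8c5}.
Only in 4e4af8d's history (ahead): {21aaf79, 2e2a542, 40ad95b, 4e4af8d, 5efce75, 9a97b3f, b5441cb, b8bd8a6, f2f6d2e} — 9.
Only in 09efe6a's history (behind): {} — 0.

9 ahead, 0 behind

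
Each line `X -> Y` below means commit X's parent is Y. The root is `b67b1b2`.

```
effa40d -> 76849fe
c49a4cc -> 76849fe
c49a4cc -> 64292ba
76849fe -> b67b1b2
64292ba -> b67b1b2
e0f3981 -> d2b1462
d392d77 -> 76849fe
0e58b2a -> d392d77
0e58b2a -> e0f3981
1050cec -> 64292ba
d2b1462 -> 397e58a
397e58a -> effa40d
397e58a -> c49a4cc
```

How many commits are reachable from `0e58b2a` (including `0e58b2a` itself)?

10

Walking parent pointers from 0e58b2a: reachable set = {0e58b2a, 397e58a, 64292ba, 76849fe, b67b1b2, c49a4cc, d2b1462, d392d77, e0f3981, effa40d}.
That is 10 commits.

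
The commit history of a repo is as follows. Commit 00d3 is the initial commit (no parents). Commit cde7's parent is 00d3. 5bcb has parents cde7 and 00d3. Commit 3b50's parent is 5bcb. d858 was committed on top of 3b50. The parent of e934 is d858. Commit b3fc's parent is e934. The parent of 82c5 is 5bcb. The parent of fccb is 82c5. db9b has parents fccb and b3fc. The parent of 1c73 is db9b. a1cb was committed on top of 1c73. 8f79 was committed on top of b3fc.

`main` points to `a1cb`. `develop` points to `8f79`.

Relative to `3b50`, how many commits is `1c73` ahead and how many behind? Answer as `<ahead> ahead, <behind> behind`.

7 ahead, 0 behind

Reachable from 1c73: {00d3, 1c73, 3b50, 5bcb, 82c5, b3fc, cde7, d858, db9b, e934, fccb}.
Reachable from 3b50: {00d3, 3b50, 5bcb, cde7}.
Only in 1c73's history (ahead): {1c73, 82c5, b3fc, d858, db9b, e934, fccb} — 7.
Only in 3b50's history (behind): {} — 0.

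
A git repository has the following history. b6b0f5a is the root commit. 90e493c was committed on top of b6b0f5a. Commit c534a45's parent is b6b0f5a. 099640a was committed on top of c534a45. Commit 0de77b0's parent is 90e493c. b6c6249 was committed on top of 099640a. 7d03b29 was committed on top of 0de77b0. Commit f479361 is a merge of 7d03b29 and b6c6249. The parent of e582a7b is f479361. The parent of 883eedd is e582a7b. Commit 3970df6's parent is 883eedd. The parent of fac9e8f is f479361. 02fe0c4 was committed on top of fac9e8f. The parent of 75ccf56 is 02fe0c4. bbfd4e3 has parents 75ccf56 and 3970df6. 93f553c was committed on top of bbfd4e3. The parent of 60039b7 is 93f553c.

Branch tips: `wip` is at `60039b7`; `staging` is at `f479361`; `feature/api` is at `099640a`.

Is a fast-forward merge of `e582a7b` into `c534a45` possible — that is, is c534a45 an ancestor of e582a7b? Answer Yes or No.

Yes

A fast-forward from c534a45 to e582a7b is possible iff c534a45 is an ancestor of e582a7b.
Ancestors of e582a7b: {099640a, 0de77b0, 7d03b29, 90e493c, b6b0f5a, b6c6249, c534a45, e582a7b, f479361}.
c534a45 is among them, so fast-forward is possible.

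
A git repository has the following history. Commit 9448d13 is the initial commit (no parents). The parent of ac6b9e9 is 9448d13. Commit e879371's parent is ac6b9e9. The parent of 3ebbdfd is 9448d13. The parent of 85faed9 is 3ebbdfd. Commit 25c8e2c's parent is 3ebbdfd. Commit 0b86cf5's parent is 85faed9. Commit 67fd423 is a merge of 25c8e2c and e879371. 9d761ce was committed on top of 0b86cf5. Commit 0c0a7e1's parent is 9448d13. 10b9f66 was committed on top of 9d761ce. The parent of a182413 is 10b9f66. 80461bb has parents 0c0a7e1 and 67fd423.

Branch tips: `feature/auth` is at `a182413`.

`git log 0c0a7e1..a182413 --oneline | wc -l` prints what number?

Reachable from a182413: {0b86cf5, 10b9f66, 3ebbdfd, 85faed9, 9448d13, 9d761ce, a182413}.
Reachable from 0c0a7e1: {0c0a7e1, 9448d13}.
In a182413's history but not 0c0a7e1's: {0b86cf5, 10b9f66, 3ebbdfd, 85faed9, 9d761ce, a182413} — 6 commits.

6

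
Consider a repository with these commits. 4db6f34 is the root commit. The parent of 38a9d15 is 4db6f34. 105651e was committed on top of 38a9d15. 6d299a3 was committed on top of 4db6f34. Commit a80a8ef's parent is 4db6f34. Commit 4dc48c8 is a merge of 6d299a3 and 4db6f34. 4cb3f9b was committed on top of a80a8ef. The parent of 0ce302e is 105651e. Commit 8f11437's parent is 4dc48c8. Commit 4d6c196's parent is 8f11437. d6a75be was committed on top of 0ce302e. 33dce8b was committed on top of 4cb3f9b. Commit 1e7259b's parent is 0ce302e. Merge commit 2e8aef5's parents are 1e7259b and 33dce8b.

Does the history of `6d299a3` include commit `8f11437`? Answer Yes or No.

No

Ancestors of 6d299a3: {4db6f34, 6d299a3}.
8f11437 is not in that set, so it is not an ancestor of 6d299a3.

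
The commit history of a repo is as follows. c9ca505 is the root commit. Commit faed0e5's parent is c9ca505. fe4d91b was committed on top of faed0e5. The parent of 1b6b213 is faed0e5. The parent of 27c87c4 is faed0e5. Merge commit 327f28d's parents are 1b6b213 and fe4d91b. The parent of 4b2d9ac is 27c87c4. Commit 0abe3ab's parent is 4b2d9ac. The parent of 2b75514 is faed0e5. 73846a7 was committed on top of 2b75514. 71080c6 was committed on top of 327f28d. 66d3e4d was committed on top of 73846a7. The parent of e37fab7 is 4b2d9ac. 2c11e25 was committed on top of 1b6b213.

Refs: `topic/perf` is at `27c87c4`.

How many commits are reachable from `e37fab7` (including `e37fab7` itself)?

5

Walking parent pointers from e37fab7: reachable set = {27c87c4, 4b2d9ac, c9ca505, e37fab7, faed0e5}.
That is 5 commits.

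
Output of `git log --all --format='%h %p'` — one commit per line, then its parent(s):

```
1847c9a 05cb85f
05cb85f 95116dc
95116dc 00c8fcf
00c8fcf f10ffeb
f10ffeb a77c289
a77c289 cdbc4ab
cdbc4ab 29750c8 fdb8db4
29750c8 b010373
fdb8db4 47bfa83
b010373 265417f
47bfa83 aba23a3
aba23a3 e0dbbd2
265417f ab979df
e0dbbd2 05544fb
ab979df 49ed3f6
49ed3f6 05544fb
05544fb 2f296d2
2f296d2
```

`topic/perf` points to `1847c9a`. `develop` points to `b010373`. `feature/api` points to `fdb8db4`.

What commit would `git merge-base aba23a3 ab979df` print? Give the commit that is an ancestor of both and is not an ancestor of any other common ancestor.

05544fb

Ancestors of aba23a3: {05544fb, 2f296d2, aba23a3, e0dbbd2}.
Ancestors of ab979df: {05544fb, 2f296d2, 49ed3f6, ab979df}.
Common ancestors: {05544fb, 2f296d2}.
Among these, 05544fb is not an ancestor of any other common ancestor — it is the merge base.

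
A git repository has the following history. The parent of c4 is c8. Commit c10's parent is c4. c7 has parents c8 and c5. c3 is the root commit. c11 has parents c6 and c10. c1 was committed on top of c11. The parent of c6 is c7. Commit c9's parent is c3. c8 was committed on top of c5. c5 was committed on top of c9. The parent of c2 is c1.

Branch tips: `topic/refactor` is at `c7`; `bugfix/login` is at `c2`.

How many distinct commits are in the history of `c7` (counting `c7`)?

Walking parent pointers from c7: reachable set = {c3, c5, c7, c8, c9}.
That is 5 commits.

5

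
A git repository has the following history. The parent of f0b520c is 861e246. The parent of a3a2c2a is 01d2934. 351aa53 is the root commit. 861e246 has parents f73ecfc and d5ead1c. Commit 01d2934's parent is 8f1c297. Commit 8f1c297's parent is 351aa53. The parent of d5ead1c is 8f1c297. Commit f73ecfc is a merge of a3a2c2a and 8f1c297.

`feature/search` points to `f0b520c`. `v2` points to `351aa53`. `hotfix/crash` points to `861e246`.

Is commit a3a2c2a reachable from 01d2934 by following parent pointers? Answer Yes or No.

Ancestors of 01d2934: {01d2934, 351aa53, 8f1c297}.
a3a2c2a is not in that set, so it is not an ancestor of 01d2934.

No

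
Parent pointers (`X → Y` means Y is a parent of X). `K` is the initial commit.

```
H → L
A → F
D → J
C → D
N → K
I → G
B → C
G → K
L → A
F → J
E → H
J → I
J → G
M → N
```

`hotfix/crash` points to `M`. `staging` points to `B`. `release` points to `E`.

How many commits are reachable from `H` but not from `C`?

Reachable from H: {A, F, G, H, I, J, K, L}.
Reachable from C: {C, D, G, I, J, K}.
In H's history but not C's: {A, F, H, L} — 4 commits.

4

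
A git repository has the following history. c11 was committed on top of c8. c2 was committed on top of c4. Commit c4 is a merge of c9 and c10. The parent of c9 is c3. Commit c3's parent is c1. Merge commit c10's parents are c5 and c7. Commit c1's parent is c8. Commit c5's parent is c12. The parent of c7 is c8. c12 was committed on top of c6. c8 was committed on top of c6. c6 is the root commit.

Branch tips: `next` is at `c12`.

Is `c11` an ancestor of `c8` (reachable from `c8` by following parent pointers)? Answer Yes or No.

Ancestors of c8: {c6, c8}.
c11 is not in that set, so it is not an ancestor of c8.

No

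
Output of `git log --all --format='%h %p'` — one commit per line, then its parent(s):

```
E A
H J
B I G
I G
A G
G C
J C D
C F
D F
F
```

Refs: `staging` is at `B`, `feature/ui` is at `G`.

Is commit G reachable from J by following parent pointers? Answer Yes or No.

No

Ancestors of J: {C, D, F, J}.
G is not in that set, so it is not an ancestor of J.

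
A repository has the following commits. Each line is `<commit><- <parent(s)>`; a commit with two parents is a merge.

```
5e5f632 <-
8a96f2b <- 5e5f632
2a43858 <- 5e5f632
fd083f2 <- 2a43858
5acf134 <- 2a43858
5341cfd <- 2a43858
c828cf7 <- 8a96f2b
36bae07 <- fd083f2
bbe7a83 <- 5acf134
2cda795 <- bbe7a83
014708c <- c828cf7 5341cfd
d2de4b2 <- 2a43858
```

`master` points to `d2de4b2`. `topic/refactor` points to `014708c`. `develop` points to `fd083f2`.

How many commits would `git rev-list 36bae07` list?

Walking parent pointers from 36bae07: reachable set = {2a43858, 36bae07, 5e5f632, fd083f2}.
That is 4 commits.

4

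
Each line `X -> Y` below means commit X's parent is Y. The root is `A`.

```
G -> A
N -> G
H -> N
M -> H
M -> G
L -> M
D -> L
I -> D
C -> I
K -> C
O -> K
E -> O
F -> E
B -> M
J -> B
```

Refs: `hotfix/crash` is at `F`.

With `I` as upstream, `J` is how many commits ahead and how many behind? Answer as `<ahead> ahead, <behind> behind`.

2 ahead, 3 behind

Reachable from J: {A, B, G, H, J, M, N}.
Reachable from I: {A, D, G, H, I, L, M, N}.
Only in J's history (ahead): {B, J} — 2.
Only in I's history (behind): {D, I, L} — 3.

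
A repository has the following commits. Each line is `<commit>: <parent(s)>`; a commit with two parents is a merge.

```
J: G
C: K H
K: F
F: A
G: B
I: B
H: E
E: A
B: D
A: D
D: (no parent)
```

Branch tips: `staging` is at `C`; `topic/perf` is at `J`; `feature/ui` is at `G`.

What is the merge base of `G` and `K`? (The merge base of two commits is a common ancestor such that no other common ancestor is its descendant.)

D

Ancestors of G: {B, D, G}.
Ancestors of K: {A, D, F, K}.
Common ancestors: {D}.
The only common ancestor is D, so it is the merge base.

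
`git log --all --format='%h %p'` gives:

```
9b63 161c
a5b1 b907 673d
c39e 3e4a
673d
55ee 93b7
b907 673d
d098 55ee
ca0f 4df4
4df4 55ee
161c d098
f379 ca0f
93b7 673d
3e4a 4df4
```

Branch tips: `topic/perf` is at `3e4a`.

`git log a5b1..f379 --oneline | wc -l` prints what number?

5

Reachable from f379: {4df4, 55ee, 673d, 93b7, ca0f, f379}.
Reachable from a5b1: {673d, a5b1, b907}.
In f379's history but not a5b1's: {4df4, 55ee, 93b7, ca0f, f379} — 5 commits.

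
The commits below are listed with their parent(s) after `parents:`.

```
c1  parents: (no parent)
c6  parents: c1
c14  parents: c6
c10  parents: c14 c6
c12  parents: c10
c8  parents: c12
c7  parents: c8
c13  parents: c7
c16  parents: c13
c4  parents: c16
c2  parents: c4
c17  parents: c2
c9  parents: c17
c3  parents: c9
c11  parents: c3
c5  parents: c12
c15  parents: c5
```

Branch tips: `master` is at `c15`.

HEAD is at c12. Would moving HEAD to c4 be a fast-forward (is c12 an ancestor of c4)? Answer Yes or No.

A fast-forward from c12 to c4 is possible iff c12 is an ancestor of c4.
Ancestors of c4: {c1, c10, c12, c13, c14, c16, c4, c6, c7, c8}.
c12 is among them, so fast-forward is possible.

Yes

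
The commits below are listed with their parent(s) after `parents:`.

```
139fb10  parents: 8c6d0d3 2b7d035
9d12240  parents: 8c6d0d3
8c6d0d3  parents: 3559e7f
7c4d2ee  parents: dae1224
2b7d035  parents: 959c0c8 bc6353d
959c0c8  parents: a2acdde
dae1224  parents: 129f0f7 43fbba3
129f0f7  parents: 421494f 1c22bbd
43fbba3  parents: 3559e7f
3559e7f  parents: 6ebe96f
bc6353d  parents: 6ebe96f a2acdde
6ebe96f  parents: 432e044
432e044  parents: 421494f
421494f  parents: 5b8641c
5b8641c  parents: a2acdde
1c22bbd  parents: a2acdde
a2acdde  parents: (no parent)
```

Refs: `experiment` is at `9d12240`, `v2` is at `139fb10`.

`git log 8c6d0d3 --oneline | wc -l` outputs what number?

Walking parent pointers from 8c6d0d3: reachable set = {3559e7f, 421494f, 432e044, 5b8641c, 6ebe96f, 8c6d0d3, a2acdde}.
That is 7 commits.

7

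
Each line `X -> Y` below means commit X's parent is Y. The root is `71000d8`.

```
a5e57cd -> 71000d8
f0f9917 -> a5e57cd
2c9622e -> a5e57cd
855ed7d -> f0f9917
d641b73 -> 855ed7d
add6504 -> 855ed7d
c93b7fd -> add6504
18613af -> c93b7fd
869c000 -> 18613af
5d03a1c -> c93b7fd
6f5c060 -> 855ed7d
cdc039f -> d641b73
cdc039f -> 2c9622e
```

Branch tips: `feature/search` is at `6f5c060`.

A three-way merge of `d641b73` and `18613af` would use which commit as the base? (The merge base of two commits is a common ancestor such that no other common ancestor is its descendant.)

855ed7d

Ancestors of d641b73: {71000d8, 855ed7d, a5e57cd, d641b73, f0f9917}.
Ancestors of 18613af: {18613af, 71000d8, 855ed7d, a5e57cd, add6504, c93b7fd, f0f9917}.
Common ancestors: {71000d8, 855ed7d, a5e57cd, f0f9917}.
Among these, 855ed7d is not an ancestor of any other common ancestor — it is the merge base.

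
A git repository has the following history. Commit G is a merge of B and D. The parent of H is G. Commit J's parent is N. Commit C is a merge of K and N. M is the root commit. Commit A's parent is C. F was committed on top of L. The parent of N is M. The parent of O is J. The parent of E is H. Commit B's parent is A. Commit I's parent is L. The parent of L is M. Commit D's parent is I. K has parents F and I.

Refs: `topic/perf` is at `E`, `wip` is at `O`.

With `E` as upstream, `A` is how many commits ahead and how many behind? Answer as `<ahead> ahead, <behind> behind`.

Reachable from A: {A, C, F, I, K, L, M, N}.
Reachable from E: {A, B, C, D, E, F, G, H, I, K, L, M, N}.
Only in A's history (ahead): {} — 0.
Only in E's history (behind): {B, D, E, G, H} — 5.

0 ahead, 5 behind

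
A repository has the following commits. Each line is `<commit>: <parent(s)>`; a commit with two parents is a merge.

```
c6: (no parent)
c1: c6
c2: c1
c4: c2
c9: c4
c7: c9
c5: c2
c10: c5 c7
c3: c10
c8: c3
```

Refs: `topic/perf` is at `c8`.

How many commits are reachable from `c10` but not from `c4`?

Reachable from c10: {c1, c10, c2, c4, c5, c6, c7, c9}.
Reachable from c4: {c1, c2, c4, c6}.
In c10's history but not c4's: {c10, c5, c7, c9} — 4 commits.

4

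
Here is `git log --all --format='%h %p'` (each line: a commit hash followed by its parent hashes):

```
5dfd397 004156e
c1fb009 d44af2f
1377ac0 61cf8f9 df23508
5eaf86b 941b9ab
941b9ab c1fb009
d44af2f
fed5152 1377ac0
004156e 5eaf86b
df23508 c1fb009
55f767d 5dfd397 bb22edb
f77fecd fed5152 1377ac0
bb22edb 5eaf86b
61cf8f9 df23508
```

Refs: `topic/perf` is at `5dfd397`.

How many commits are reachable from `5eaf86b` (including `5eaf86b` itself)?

4

Walking parent pointers from 5eaf86b: reachable set = {5eaf86b, 941b9ab, c1fb009, d44af2f}.
That is 4 commits.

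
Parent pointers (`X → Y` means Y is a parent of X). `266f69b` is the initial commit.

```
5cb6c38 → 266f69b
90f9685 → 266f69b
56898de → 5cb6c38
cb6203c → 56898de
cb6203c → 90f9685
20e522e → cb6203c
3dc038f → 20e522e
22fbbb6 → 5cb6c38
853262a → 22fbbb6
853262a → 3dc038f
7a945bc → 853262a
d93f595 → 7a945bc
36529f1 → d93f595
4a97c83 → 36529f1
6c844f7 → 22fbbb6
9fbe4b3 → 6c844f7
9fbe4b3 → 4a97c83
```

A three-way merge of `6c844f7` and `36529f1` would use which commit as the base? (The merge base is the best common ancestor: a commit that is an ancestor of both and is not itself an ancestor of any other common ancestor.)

Ancestors of 6c844f7: {22fbbb6, 266f69b, 5cb6c38, 6c844f7}.
Ancestors of 36529f1: {20e522e, 22fbbb6, 266f69b, 36529f1, 3dc038f, 56898de, 5cb6c38, 7a945bc, 853262a, 90f9685, cb6203c, d93f595}.
Common ancestors: {22fbbb6, 266f69b, 5cb6c38}.
Among these, 22fbbb6 is not an ancestor of any other common ancestor — it is the merge base.

22fbbb6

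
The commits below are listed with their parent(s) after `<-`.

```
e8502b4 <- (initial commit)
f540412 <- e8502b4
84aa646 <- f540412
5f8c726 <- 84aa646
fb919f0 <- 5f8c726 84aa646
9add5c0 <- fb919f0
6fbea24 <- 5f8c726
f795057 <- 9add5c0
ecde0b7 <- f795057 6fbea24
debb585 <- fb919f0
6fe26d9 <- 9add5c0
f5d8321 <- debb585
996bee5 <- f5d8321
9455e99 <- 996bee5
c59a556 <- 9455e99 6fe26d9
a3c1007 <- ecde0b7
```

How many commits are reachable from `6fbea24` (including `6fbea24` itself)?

5

Walking parent pointers from 6fbea24: reachable set = {5f8c726, 6fbea24, 84aa646, e8502b4, f540412}.
That is 5 commits.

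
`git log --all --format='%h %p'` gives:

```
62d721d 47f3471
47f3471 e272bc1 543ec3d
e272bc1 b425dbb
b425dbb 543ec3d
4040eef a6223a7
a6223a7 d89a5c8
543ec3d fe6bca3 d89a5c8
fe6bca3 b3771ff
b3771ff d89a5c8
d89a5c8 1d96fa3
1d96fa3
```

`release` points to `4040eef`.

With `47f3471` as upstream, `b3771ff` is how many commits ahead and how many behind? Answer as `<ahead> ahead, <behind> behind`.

Reachable from b3771ff: {1d96fa3, b3771ff, d89a5c8}.
Reachable from 47f3471: {1d96fa3, 47f3471, 543ec3d, b3771ff, b425dbb, d89a5c8, e272bc1, fe6bca3}.
Only in b3771ff's history (ahead): {} — 0.
Only in 47f3471's history (behind): {47f3471, 543ec3d, b425dbb, e272bc1, fe6bca3} — 5.

0 ahead, 5 behind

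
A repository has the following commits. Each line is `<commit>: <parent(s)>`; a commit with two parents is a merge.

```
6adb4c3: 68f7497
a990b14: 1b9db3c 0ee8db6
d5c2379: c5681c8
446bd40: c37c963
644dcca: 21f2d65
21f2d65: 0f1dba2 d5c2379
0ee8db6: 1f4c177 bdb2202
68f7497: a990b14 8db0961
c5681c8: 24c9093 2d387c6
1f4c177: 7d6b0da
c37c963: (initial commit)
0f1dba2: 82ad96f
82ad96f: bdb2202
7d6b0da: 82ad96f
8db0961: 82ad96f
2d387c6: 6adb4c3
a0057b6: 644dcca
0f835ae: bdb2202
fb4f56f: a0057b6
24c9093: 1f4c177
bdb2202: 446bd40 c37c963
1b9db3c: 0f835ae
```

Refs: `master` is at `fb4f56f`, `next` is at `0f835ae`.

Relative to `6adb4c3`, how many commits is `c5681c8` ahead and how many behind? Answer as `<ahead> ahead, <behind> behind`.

Reachable from c5681c8: {0ee8db6, 0f835ae, 1b9db3c, 1f4c177, 24c9093, 2d387c6, 446bd40, 68f7497, 6adb4c3, 7d6b0da, 82ad96f, 8db0961, a990b14, bdb2202, c37c963, c5681c8}.
Reachable from 6adb4c3: {0ee8db6, 0f835ae, 1b9db3c, 1f4c177, 446bd40, 68f7497, 6adb4c3, 7d6b0da, 82ad96f, 8db0961, a990b14, bdb2202, c37c963}.
Only in c5681c8's history (ahead): {24c9093, 2d387c6, c5681c8} — 3.
Only in 6adb4c3's history (behind): {} — 0.

3 ahead, 0 behind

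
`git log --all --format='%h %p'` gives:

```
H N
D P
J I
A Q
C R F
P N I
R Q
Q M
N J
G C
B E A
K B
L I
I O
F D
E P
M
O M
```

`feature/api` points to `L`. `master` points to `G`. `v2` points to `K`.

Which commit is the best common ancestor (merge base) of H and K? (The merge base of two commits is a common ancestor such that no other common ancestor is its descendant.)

Ancestors of H: {H, I, J, M, N, O}.
Ancestors of K: {A, B, E, I, J, K, M, N, O, P, Q}.
Common ancestors: {I, J, M, N, O}.
Among these, N is not an ancestor of any other common ancestor — it is the merge base.

N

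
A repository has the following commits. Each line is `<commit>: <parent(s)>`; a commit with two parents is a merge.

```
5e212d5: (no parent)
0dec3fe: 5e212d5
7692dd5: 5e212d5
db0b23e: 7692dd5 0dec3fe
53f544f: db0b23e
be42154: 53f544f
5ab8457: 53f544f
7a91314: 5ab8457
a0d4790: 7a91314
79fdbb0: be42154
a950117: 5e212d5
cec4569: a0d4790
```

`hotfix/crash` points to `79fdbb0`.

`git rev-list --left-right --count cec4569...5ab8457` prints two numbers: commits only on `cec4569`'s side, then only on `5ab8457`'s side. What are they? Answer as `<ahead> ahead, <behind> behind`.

3 ahead, 0 behind

Reachable from cec4569: {0dec3fe, 53f544f, 5ab8457, 5e212d5, 7692dd5, 7a91314, a0d4790, cec4569, db0b23e}.
Reachable from 5ab8457: {0dec3fe, 53f544f, 5ab8457, 5e212d5, 7692dd5, db0b23e}.
Only in cec4569's history (ahead): {7a91314, a0d4790, cec4569} — 3.
Only in 5ab8457's history (behind): {} — 0.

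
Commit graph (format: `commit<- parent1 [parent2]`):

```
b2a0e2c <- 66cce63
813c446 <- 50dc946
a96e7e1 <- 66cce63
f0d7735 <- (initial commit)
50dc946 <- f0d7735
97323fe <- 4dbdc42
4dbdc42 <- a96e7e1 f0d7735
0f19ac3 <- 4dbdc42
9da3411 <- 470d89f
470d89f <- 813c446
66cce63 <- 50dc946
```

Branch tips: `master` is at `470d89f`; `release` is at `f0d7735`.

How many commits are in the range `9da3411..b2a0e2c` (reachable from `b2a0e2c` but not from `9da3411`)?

Reachable from b2a0e2c: {50dc946, 66cce63, b2a0e2c, f0d7735}.
Reachable from 9da3411: {470d89f, 50dc946, 813c446, 9da3411, f0d7735}.
In b2a0e2c's history but not 9da3411's: {66cce63, b2a0e2c} — 2 commits.

2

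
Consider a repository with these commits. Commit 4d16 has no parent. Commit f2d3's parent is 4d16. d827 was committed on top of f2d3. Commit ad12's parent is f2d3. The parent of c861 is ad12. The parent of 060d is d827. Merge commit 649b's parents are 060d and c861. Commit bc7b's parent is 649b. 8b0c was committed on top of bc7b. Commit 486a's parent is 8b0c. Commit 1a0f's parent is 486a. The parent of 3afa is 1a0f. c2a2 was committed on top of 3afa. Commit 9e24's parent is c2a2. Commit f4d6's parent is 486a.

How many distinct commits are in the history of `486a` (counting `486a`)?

Walking parent pointers from 486a: reachable set = {060d, 486a, 4d16, 649b, 8b0c, ad12, bc7b, c861, d827, f2d3}.
That is 10 commits.

10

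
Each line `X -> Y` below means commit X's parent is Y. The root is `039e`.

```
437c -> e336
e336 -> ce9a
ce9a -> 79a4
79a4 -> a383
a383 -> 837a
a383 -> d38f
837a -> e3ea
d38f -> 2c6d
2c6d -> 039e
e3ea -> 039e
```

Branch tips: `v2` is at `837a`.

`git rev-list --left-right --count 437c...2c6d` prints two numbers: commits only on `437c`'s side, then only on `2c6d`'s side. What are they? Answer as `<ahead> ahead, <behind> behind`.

8 ahead, 0 behind

Reachable from 437c: {039e, 2c6d, 437c, 79a4, 837a, a383, ce9a, d38f, e336, e3ea}.
Reachable from 2c6d: {039e, 2c6d}.
Only in 437c's history (ahead): {437c, 79a4, 837a, a383, ce9a, d38f, e336, e3ea} — 8.
Only in 2c6d's history (behind): {} — 0.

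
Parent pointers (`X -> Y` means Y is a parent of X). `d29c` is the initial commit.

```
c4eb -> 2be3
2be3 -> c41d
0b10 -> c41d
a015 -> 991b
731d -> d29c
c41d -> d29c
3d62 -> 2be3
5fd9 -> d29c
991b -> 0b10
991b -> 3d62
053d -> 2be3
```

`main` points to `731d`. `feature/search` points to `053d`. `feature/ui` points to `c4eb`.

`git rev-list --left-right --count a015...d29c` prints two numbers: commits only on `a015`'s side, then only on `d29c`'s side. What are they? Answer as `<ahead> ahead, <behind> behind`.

6 ahead, 0 behind

Reachable from a015: {0b10, 2be3, 3d62, 991b, a015, c41d, d29c}.
Reachable from d29c: {d29c}.
Only in a015's history (ahead): {0b10, 2be3, 3d62, 991b, a015, c41d} — 6.
Only in d29c's history (behind): {} — 0.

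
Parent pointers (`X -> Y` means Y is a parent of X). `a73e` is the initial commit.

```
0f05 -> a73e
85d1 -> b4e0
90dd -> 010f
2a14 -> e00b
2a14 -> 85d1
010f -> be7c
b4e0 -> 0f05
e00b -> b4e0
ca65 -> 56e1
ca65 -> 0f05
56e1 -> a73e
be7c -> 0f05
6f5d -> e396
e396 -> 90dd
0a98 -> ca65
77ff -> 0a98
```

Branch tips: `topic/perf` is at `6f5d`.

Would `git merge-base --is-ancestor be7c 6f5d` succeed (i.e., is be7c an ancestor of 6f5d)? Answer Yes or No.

Yes

Ancestors of 6f5d (commits reachable by following parents): {010f, 0f05, 6f5d, 90dd, a73e, be7c, e396}.
be7c is in that set, so it is an ancestor of 6f5d.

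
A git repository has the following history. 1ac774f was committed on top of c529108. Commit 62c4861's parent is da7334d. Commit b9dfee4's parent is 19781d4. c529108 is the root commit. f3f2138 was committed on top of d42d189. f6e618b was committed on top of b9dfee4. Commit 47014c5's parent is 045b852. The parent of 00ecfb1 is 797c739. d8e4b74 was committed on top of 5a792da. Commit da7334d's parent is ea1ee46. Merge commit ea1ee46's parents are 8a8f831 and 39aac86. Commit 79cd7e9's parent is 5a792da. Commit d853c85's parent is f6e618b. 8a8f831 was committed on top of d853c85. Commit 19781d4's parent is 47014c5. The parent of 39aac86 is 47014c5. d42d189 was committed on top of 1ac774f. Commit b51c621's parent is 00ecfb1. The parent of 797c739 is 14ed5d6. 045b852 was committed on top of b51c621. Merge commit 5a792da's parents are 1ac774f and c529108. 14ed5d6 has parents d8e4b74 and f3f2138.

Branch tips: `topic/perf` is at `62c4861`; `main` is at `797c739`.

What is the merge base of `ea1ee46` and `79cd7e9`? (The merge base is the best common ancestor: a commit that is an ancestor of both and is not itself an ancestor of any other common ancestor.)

5a792da

Ancestors of ea1ee46: {00ecfb1, 045b852, 14ed5d6, 19781d4, 1ac774f, 39aac86, 47014c5, 5a792da, 797c739, 8a8f831, b51c621, b9dfee4, c529108, d42d189, d853c85, d8e4b74, ea1ee46, f3f2138, f6e618b}.
Ancestors of 79cd7e9: {1ac774f, 5a792da, 79cd7e9, c529108}.
Common ancestors: {1ac774f, 5a792da, c529108}.
Among these, 5a792da is not an ancestor of any other common ancestor — it is the merge base.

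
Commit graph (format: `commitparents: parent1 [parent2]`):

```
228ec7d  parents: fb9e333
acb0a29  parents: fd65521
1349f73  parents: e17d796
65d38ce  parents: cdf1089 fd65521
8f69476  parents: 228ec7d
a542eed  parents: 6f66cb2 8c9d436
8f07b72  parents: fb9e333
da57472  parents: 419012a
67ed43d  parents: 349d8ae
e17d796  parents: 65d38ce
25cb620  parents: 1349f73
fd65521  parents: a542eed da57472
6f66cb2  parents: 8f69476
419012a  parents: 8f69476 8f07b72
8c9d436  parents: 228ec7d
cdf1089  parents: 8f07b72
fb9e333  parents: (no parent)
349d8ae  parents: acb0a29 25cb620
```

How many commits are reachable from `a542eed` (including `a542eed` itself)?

Walking parent pointers from a542eed: reachable set = {228ec7d, 6f66cb2, 8c9d436, 8f69476, a542eed, fb9e333}.
That is 6 commits.

6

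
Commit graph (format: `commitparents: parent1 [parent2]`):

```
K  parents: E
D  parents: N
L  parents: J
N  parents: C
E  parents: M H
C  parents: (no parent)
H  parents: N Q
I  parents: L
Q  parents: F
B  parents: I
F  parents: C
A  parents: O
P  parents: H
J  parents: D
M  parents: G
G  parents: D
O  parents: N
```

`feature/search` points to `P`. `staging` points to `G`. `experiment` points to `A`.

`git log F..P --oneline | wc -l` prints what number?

Reachable from P: {C, F, H, N, P, Q}.
Reachable from F: {C, F}.
In P's history but not F's: {H, N, P, Q} — 4 commits.

4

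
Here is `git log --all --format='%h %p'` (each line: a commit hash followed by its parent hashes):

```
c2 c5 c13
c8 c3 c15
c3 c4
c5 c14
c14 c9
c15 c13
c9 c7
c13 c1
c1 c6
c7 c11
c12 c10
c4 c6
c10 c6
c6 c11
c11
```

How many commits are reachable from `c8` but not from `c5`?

Reachable from c8: {c1, c11, c13, c15, c3, c4, c6, c8}.
Reachable from c5: {c11, c14, c5, c7, c9}.
In c8's history but not c5's: {c1, c13, c15, c3, c4, c6, c8} — 7 commits.

7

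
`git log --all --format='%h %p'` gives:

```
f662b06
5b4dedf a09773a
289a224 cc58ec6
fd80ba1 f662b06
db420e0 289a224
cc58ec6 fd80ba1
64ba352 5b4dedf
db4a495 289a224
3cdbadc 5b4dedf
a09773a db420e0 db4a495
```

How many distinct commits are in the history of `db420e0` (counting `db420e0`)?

5

Walking parent pointers from db420e0: reachable set = {289a224, cc58ec6, db420e0, f662b06, fd80ba1}.
That is 5 commits.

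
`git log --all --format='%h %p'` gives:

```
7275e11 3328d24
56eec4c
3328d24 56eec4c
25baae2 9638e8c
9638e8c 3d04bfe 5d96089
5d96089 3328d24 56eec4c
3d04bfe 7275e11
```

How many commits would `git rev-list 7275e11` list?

Walking parent pointers from 7275e11: reachable set = {3328d24, 56eec4c, 7275e11}.
That is 3 commits.

3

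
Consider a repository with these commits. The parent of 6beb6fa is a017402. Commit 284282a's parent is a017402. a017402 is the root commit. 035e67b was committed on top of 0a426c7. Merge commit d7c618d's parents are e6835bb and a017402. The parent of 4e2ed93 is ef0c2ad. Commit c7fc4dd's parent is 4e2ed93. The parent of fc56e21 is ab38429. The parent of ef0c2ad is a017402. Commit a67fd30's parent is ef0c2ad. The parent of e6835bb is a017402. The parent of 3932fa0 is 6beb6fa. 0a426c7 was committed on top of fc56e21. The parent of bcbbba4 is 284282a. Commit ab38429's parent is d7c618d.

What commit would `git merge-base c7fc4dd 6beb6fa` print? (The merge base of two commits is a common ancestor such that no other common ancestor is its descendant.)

a017402

Ancestors of c7fc4dd: {4e2ed93, a017402, c7fc4dd, ef0c2ad}.
Ancestors of 6beb6fa: {6beb6fa, a017402}.
Common ancestors: {a017402}.
The only common ancestor is a017402, so it is the merge base.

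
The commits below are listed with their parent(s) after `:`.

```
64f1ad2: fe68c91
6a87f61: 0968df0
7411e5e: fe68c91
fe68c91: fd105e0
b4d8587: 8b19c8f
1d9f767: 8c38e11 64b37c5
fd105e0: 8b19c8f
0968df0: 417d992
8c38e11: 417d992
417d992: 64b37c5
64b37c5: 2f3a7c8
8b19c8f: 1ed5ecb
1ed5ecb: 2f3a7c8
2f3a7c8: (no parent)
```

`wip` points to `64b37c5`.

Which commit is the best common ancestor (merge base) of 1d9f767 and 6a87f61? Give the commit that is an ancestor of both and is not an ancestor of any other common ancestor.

Ancestors of 1d9f767: {1d9f767, 2f3a7c8, 417d992, 64b37c5, 8c38e11}.
Ancestors of 6a87f61: {0968df0, 2f3a7c8, 417d992, 64b37c5, 6a87f61}.
Common ancestors: {2f3a7c8, 417d992, 64b37c5}.
Among these, 417d992 is not an ancestor of any other common ancestor — it is the merge base.

417d992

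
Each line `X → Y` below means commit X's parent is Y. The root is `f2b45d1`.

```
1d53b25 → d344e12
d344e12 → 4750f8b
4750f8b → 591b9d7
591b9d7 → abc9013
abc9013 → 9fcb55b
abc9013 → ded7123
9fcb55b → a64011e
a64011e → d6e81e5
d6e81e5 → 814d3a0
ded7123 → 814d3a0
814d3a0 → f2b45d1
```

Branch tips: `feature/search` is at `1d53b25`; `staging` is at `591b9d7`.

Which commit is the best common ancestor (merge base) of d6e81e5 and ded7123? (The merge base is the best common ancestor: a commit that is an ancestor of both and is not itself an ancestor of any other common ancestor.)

Ancestors of d6e81e5: {814d3a0, d6e81e5, f2b45d1}.
Ancestors of ded7123: {814d3a0, ded7123, f2b45d1}.
Common ancestors: {814d3a0, f2b45d1}.
Among these, 814d3a0 is not an ancestor of any other common ancestor — it is the merge base.

814d3a0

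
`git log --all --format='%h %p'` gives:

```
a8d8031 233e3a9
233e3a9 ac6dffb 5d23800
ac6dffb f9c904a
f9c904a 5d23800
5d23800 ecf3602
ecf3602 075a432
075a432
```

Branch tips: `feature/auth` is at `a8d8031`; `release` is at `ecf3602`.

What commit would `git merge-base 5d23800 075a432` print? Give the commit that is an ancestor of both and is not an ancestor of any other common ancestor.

075a432

Ancestors of 5d23800: {075a432, 5d23800, ecf3602}.
Ancestors of 075a432: {075a432}.
Common ancestors: {075a432}.
The only common ancestor is 075a432, so it is the merge base.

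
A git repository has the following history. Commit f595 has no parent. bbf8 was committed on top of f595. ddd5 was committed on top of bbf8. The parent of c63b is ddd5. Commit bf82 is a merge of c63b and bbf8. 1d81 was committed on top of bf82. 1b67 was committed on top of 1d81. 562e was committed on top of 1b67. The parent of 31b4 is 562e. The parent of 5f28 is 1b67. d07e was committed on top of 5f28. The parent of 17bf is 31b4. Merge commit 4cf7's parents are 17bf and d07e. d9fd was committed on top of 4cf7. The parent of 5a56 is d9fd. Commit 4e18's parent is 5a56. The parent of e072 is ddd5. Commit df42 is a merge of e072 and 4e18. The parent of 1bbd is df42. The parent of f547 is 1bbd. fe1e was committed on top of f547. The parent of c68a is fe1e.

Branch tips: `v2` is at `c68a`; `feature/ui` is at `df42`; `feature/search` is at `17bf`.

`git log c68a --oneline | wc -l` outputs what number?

Walking parent pointers from c68a: reachable set = {17bf, 1b67, 1bbd, 1d81, 31b4, 4cf7, 4e18, 562e, 5a56, 5f28, bbf8, bf82, c63b, c68a, d07e, d9fd, ddd5, df42, e072, f547, f595, fe1e}.
That is 22 commits.

22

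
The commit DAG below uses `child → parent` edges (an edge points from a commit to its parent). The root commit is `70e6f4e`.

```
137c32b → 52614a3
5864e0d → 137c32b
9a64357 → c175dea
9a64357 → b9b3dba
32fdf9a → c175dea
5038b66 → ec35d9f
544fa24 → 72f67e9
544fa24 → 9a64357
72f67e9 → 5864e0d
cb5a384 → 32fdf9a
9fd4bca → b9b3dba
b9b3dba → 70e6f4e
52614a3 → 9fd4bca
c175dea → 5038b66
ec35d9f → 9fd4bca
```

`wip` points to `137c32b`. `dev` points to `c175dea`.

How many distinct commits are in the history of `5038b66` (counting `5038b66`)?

Walking parent pointers from 5038b66: reachable set = {5038b66, 70e6f4e, 9fd4bca, b9b3dba, ec35d9f}.
That is 5 commits.

5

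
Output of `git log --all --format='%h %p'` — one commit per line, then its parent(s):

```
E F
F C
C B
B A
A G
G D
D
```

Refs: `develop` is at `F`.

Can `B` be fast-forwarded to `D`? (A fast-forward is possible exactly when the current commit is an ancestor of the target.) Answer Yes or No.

A fast-forward from B to D is possible iff B is an ancestor of D.
Ancestors of D: {D}.
B is not among them, so fast-forward is not possible.

No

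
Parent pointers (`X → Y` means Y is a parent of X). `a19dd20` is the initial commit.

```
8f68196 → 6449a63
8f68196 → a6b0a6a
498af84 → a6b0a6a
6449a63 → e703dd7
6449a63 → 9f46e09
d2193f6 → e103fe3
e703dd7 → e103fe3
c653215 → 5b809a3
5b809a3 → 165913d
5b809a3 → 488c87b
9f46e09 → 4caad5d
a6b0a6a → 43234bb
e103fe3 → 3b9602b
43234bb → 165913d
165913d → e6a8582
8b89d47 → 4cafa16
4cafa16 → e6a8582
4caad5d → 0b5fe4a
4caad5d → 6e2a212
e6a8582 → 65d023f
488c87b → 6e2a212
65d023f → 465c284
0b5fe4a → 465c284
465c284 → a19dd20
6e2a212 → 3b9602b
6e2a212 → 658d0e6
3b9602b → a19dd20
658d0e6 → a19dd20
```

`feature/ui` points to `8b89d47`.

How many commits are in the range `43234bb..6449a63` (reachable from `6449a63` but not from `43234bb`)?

Reachable from 6449a63: {0b5fe4a, 3b9602b, 465c284, 4caad5d, 6449a63, 658d0e6, 6e2a212, 9f46e09, a19dd20, e103fe3, e703dd7}.
Reachable from 43234bb: {165913d, 43234bb, 465c284, 65d023f, a19dd20, e6a8582}.
In 6449a63's history but not 43234bb's: {0b5fe4a, 3b9602b, 4caad5d, 6449a63, 658d0e6, 6e2a212, 9f46e09, e103fe3, e703dd7} — 9 commits.

9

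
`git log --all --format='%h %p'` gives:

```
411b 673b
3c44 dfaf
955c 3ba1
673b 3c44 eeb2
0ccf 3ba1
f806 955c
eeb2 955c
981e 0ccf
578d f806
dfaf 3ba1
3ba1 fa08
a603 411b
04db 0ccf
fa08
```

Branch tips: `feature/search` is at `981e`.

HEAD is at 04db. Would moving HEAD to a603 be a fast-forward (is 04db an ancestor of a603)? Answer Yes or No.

A fast-forward from 04db to a603 is possible iff 04db is an ancestor of a603.
Ancestors of a603: {3ba1, 3c44, 411b, 673b, 955c, a603, dfaf, eeb2, fa08}.
04db is not among them, so fast-forward is not possible.

No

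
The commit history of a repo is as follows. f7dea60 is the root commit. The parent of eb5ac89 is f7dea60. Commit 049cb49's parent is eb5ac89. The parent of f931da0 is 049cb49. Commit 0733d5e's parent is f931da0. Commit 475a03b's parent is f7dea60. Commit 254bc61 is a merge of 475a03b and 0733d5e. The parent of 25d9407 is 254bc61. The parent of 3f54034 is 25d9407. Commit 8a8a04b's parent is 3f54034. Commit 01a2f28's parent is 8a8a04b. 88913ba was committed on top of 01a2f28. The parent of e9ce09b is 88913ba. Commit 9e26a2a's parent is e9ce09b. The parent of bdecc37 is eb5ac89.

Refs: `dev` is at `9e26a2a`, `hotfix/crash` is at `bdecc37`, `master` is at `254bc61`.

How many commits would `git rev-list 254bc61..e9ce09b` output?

6

Reachable from e9ce09b: {01a2f28, 049cb49, 0733d5e, 254bc61, 25d9407, 3f54034, 475a03b, 88913ba, 8a8a04b, e9ce09b, eb5ac89, f7dea60, f931da0}.
Reachable from 254bc61: {049cb49, 0733d5e, 254bc61, 475a03b, eb5ac89, f7dea60, f931da0}.
In e9ce09b's history but not 254bc61's: {01a2f28, 25d9407, 3f54034, 88913ba, 8a8a04b, e9ce09b} — 6 commits.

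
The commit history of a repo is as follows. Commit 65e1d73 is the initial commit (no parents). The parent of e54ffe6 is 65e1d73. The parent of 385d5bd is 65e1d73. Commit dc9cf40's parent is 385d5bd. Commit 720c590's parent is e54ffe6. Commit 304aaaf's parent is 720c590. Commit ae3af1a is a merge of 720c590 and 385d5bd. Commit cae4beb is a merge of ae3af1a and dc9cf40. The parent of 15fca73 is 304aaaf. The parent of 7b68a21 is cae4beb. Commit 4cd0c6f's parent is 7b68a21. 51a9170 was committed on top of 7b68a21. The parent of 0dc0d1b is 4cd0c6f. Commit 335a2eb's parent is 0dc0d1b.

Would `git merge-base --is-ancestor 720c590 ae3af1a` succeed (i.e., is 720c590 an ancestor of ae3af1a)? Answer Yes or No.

Ancestors of ae3af1a (commits reachable by following parents): {385d5bd, 65e1d73, 720c590, ae3af1a, e54ffe6}.
720c590 is in that set, so it is an ancestor of ae3af1a.

Yes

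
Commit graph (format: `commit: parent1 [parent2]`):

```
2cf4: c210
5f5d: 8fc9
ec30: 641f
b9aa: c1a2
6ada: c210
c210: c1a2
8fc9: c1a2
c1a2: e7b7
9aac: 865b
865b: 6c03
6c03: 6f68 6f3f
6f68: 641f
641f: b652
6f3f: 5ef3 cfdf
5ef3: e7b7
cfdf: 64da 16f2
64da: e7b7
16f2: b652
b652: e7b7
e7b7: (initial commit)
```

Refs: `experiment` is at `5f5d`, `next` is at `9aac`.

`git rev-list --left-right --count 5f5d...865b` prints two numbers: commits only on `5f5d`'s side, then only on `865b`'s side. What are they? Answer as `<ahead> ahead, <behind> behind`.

3 ahead, 10 behind

Reachable from 5f5d: {5f5d, 8fc9, c1a2, e7b7}.
Reachable from 865b: {16f2, 5ef3, 641f, 64da, 6c03, 6f3f, 6f68, 865b, b652, cfdf, e7b7}.
Only in 5f5d's history (ahead): {5f5d, 8fc9, c1a2} — 3.
Only in 865b's history (behind): {16f2, 5ef3, 641f, 64da, 6c03, 6f3f, 6f68, 865b, b652, cfdf} — 10.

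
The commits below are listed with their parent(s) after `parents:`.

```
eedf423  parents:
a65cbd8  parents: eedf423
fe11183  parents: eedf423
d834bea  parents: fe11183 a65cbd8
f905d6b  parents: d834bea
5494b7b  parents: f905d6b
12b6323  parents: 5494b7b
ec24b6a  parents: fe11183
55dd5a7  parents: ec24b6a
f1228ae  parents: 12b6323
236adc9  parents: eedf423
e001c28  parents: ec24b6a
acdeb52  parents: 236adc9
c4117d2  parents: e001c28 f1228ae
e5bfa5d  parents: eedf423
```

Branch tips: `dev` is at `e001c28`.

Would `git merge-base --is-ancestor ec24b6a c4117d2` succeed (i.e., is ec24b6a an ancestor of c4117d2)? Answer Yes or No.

Ancestors of c4117d2 (commits reachable by following parents): {12b6323, 5494b7b, a65cbd8, c4117d2, d834bea, e001c28, ec24b6a, eedf423, f1228ae, f905d6b, fe11183}.
ec24b6a is in that set, so it is an ancestor of c4117d2.

Yes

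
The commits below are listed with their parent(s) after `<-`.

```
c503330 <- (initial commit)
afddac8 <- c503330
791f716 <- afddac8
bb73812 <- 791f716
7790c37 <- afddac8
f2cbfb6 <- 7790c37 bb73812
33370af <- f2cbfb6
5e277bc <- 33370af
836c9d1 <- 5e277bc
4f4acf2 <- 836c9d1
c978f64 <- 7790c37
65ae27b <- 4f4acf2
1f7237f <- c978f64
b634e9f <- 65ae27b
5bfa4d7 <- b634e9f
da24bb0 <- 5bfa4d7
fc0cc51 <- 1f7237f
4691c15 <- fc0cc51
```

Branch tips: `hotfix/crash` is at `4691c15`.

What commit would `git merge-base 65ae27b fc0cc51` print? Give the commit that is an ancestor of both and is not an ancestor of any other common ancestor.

Ancestors of 65ae27b: {33370af, 4f4acf2, 5e277bc, 65ae27b, 7790c37, 791f716, 836c9d1, afddac8, bb73812, c503330, f2cbfb6}.
Ancestors of fc0cc51: {1f7237f, 7790c37, afddac8, c503330, c978f64, fc0cc51}.
Common ancestors: {7790c37, afddac8, c503330}.
Among these, 7790c37 is not an ancestor of any other common ancestor — it is the merge base.

7790c37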